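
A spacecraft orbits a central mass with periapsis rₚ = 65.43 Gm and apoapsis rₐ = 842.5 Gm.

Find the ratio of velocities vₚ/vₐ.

Convert to SI: rₚ = 65.43 Gm = 6.543e+10 m; rₐ = 842.5 Gm = 8.425e+11 m.
Conservation of angular momentum gives rₚvₚ = rₐvₐ, so vₚ/vₐ = rₐ/rₚ.
vₚ/vₐ = 8.425e+11 / 6.543e+10 ≈ 12.88.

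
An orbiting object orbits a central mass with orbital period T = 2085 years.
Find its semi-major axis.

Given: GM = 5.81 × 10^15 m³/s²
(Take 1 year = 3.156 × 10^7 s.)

Convert to SI: T = 2085 years = 6.58026e+10 s.
Invert Kepler's third law: a = (GM · T² / (4π²))^(1/3).
Substituting T = 6.58026e+10 s and GM = 5.81e+15 m³/s²:
a = (5.81e+15 · (6.58026e+10)² / (4π²))^(1/3) m
a ≈ 8.605e+11 m = 8.605 × 10^11 m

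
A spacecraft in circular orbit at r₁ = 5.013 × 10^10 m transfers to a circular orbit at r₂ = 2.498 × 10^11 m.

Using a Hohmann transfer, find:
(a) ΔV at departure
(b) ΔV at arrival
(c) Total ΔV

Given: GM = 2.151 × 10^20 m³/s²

Transfer semi-major axis: a_t = (r₁ + r₂)/2 = (5.013e+10 + 2.498e+11)/2 = 1.49965e+11 m.
Circular speeds: v₁ = √(GM/r₁) = 65504.5 m/s, v₂ = √(GM/r₂) = 29344.3 m/s.
Transfer speeds (vis-viva v² = GM(2/r − 1/a_t)): v₁ᵗ = 84542 m/s, v₂ᵗ = 16965.9 m/s.
(a) ΔV₁ = |v₁ᵗ − v₁| ≈ 1.904e+04 m/s = 19.04 km/s.
(b) ΔV₂ = |v₂ − v₂ᵗ| ≈ 1.238e+04 m/s = 12.38 km/s.
(c) ΔV_total = ΔV₁ + ΔV₂ ≈ 3.142e+04 m/s = 31.42 km/s.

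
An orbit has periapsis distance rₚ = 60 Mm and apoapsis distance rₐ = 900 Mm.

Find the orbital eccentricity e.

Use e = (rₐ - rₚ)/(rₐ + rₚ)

Convert to SI: rₚ = 60 Mm = 6e+07 m; rₐ = 900 Mm = 9e+08 m.
e = (rₐ − rₚ) / (rₐ + rₚ).
e = (9e+08 − 6e+07) / (9e+08 + 6e+07) = 8.4e+08 / 9.6e+08 ≈ 0.875.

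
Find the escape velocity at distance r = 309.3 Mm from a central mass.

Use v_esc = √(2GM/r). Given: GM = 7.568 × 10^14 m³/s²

Convert to SI: r = 309.3 Mm = 3.093e+08 m.
Escape velocity comes from setting total energy to zero: ½v² − GM/r = 0 ⇒ v_esc = √(2GM / r).
v_esc = √(2 · 7.568e+14 / 3.093e+08) m/s ≈ 2212 m/s = 2.212 km/s.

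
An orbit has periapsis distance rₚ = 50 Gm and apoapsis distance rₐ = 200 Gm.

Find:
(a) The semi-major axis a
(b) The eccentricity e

Convert to SI: rₚ = 50 Gm = 5e+10 m; rₐ = 200 Gm = 2e+11 m.
(a) a = (rₚ + rₐ) / 2 = (5e+10 + 2e+11) / 2 ≈ 1.25e+11 m = 125 Gm.
(b) e = (rₐ − rₚ) / (rₐ + rₚ) = (2e+11 − 5e+10) / (2e+11 + 5e+10) ≈ 0.6.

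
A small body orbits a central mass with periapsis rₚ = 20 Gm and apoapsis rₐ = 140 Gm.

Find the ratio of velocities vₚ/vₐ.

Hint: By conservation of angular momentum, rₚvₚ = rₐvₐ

Convert to SI: rₚ = 20 Gm = 2e+10 m; rₐ = 140 Gm = 1.4e+11 m.
Conservation of angular momentum gives rₚvₚ = rₐvₐ, so vₚ/vₐ = rₐ/rₚ.
vₚ/vₐ = 1.4e+11 / 2e+10 ≈ 7.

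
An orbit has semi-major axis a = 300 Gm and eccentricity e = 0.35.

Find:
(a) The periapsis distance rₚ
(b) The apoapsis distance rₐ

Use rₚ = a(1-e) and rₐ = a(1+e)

Convert to SI: a = 300 Gm = 3e+11 m.
(a) rₚ = a(1 − e) = 3e+11 · (1 − 0.35) = 3e+11 · 0.65 ≈ 1.95e+11 m = 195 Gm.
(b) rₐ = a(1 + e) = 3e+11 · (1 + 0.35) = 3e+11 · 1.35 ≈ 4.05e+11 m = 405 Gm.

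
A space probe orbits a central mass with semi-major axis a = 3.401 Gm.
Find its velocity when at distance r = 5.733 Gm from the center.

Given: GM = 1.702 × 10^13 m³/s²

Convert to SI: a = 3.401 Gm = 3.401e+09 m; r = 5.733 Gm = 5.733e+09 m.
Vis-viva: v = √(GM · (2/r − 1/a)).
2/r − 1/a = 2/5.733e+09 − 1/3.401e+09 = 5.48263e-11 m⁻¹.
v = √(1.702e+13 · 5.48263e-11) m/s ≈ 30.55 m/s = 30.55 m/s.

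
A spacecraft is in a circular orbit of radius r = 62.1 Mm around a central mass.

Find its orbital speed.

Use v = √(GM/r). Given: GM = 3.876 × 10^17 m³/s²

Convert to SI: r = 62.1 Mm = 6.21e+07 m.
For a circular orbit, gravity supplies the centripetal force, so v = √(GM / r).
v = √(3.876e+17 / 6.21e+07) m/s ≈ 7.9e+04 m/s = 79 km/s.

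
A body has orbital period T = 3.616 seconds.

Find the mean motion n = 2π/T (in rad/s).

n = 2π / T.
n = 2π / 3.616 s ≈ 1.738 rad/s.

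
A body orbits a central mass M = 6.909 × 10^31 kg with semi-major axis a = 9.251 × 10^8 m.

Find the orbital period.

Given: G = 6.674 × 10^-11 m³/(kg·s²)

GM = G · M = 6.674e-11 · 6.909e+31 = 4.61107e+21 m³/s².
Kepler's third law: T = 2π √(a³ / GM).
Substituting a = 9.251e+08 m and GM = 4.61107e+21 m³/s²:
T = 2π √((9.251e+08)³ / 4.61107e+21) s
T ≈ 2604 s = 43.39 minutes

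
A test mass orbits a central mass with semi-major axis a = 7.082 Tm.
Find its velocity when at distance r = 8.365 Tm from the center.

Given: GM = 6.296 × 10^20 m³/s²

Convert to SI: a = 7.082 Tm = 7.082e+12 m; r = 8.365 Tm = 8.365e+12 m.
Vis-viva: v = √(GM · (2/r − 1/a)).
2/r − 1/a = 2/8.365e+12 − 1/7.082e+12 = 9.78884e-14 m⁻¹.
v = √(6.296e+20 · 9.78884e-14) m/s ≈ 7851 m/s = 7.851 km/s.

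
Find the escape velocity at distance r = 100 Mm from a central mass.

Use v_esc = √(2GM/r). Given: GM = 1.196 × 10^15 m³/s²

Convert to SI: r = 100 Mm = 1e+08 m.
Escape velocity comes from setting total energy to zero: ½v² − GM/r = 0 ⇒ v_esc = √(2GM / r).
v_esc = √(2 · 1.196e+15 / 1e+08) m/s ≈ 4891 m/s = 4.891 km/s.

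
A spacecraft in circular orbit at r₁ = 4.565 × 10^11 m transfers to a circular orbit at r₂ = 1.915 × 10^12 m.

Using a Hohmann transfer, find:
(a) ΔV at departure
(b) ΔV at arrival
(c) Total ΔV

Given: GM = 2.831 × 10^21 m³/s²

Transfer semi-major axis: a_t = (r₁ + r₂)/2 = (4.565e+11 + 1.915e+12)/2 = 1.18575e+12 m.
Circular speeds: v₁ = √(GM/r₁) = 78749.8 m/s, v₂ = √(GM/r₂) = 38449 m/s.
Transfer speeds (vis-viva v² = GM(2/r − 1/a_t)): v₁ᵗ = 100078 m/s, v₂ᵗ = 23856.6 m/s.
(a) ΔV₁ = |v₁ᵗ − v₁| ≈ 2.133e+04 m/s = 21.33 km/s.
(b) ΔV₂ = |v₂ − v₂ᵗ| ≈ 1.459e+04 m/s = 14.59 km/s.
(c) ΔV_total = ΔV₁ + ΔV₂ ≈ 3.592e+04 m/s = 35.92 km/s.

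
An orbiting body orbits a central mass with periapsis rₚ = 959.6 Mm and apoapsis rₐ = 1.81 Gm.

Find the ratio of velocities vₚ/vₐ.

Convert to SI: rₚ = 959.6 Mm = 9.596e+08 m; rₐ = 1.81 Gm = 1.81e+09 m.
Conservation of angular momentum gives rₚvₚ = rₐvₐ, so vₚ/vₐ = rₐ/rₚ.
vₚ/vₐ = 1.81e+09 / 9.596e+08 ≈ 1.886.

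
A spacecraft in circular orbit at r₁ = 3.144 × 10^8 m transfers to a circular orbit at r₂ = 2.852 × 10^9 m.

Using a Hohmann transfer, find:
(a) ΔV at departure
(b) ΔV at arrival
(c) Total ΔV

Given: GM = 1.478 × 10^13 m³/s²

Transfer semi-major axis: a_t = (r₁ + r₂)/2 = (3.144e+08 + 2.852e+09)/2 = 1.5832e+09 m.
Circular speeds: v₁ = √(GM/r₁) = 216.818 m/s, v₂ = √(GM/r₂) = 71.9884 m/s.
Transfer speeds (vis-viva v² = GM(2/r − 1/a_t)): v₁ᵗ = 291.007 m/s, v₂ᵗ = 32.0801 m/s.
(a) ΔV₁ = |v₁ᵗ − v₁| ≈ 74.19 m/s = 74.19 m/s.
(b) ΔV₂ = |v₂ − v₂ᵗ| ≈ 39.91 m/s = 39.91 m/s.
(c) ΔV_total = ΔV₁ + ΔV₂ ≈ 114.1 m/s = 114.1 m/s.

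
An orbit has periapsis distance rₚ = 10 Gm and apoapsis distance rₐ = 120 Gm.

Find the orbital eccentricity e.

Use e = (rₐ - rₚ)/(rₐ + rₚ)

Convert to SI: rₚ = 10 Gm = 1e+10 m; rₐ = 120 Gm = 1.2e+11 m.
e = (rₐ − rₚ) / (rₐ + rₚ).
e = (1.2e+11 − 1e+10) / (1.2e+11 + 1e+10) = 1.1e+11 / 1.3e+11 ≈ 0.8462.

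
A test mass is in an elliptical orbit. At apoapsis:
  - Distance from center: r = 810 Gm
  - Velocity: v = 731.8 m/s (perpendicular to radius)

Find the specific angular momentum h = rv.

Convert to SI: r = 810 Gm = 8.1e+11 m.
With v perpendicular to r, h = r · v.
h = 8.1e+11 · 731.8 m²/s ≈ 5.928e+14 m²/s.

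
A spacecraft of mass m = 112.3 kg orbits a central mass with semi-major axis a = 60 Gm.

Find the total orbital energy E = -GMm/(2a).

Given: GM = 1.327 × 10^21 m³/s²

Convert to SI: a = 60 Gm = 6e+10 m.
E = −GMm / (2a).
E = −1.327e+21 · 112.3 / (2 · 6e+10) J ≈ -1.242e+12 J = -1.242 TJ.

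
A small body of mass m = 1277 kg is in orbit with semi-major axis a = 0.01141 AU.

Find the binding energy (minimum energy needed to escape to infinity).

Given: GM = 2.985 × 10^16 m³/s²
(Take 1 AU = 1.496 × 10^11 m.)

Convert to SI: a = 0.01141 AU = 1.70694e+09 m.
Total orbital energy is E = −GMm/(2a); binding energy is E_bind = −E = GMm/(2a).
E_bind = 2.985e+16 · 1277 / (2 · 1.70694e+09) J ≈ 1.117e+10 J = 11.17 GJ.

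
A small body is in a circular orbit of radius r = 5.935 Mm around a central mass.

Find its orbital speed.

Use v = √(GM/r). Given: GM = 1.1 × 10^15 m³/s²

Convert to SI: r = 5.935 Mm = 5.935e+06 m.
For a circular orbit, gravity supplies the centripetal force, so v = √(GM / r).
v = √(1.1e+15 / 5.935e+06) m/s ≈ 1.361e+04 m/s = 13.61 km/s.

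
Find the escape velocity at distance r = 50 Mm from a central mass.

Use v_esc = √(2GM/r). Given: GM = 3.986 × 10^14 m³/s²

Convert to SI: r = 50 Mm = 5e+07 m.
Escape velocity comes from setting total energy to zero: ½v² − GM/r = 0 ⇒ v_esc = √(2GM / r).
v_esc = √(2 · 3.986e+14 / 5e+07) m/s ≈ 3993 m/s = 3.993 km/s.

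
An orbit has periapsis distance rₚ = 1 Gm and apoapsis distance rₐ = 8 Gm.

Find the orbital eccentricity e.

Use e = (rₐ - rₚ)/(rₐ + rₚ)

Convert to SI: rₚ = 1 Gm = 1e+09 m; rₐ = 8 Gm = 8e+09 m.
e = (rₐ − rₚ) / (rₐ + rₚ).
e = (8e+09 − 1e+09) / (8e+09 + 1e+09) = 7e+09 / 9e+09 ≈ 0.7778.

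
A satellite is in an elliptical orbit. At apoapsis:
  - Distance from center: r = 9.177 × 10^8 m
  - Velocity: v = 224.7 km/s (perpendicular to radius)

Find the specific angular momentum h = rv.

Convert to SI: v = 224.7 km/s = 224700 m/s.
With v perpendicular to r, h = r · v.
h = 9.177e+08 · 224700 m²/s ≈ 2.062e+14 m²/s.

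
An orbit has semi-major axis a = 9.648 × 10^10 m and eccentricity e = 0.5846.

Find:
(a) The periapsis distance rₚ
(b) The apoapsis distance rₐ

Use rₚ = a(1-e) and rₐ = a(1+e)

(a) rₚ = a(1 − e) = 9.648e+10 · (1 − 0.5846) = 9.648e+10 · 0.4154 ≈ 4.008e+10 m = 4.008 × 10^10 m.
(b) rₐ = a(1 + e) = 9.648e+10 · (1 + 0.5846) = 9.648e+10 · 1.5846 ≈ 1.529e+11 m = 1.529 × 10^11 m.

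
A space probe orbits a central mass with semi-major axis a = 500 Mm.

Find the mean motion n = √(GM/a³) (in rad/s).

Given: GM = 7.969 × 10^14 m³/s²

Convert to SI: a = 500 Mm = 5e+08 m.
n = √(GM / a³).
n = √(7.969e+14 / (5e+08)³) rad/s ≈ 2.525e-06 rad/s.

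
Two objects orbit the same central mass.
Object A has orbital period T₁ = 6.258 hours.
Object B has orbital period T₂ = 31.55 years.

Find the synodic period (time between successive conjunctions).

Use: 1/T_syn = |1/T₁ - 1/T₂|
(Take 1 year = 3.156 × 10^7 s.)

Convert to SI: T₁ = 6.258 hours = 22528.8 s; T₂ = 31.55 years = 9.95718e+08 s.
T_syn = |T₁ · T₂ / (T₁ − T₂)|.
T_syn = |22528.8 · 9.95718e+08 / (22528.8 − 9.95718e+08)| s ≈ 2.253e+04 s = 6.258 hours.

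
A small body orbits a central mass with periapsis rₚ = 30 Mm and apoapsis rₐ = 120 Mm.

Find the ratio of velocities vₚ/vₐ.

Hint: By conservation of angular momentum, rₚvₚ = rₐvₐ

Convert to SI: rₚ = 30 Mm = 3e+07 m; rₐ = 120 Mm = 1.2e+08 m.
Conservation of angular momentum gives rₚvₚ = rₐvₐ, so vₚ/vₐ = rₐ/rₚ.
vₚ/vₐ = 1.2e+08 / 3e+07 ≈ 4.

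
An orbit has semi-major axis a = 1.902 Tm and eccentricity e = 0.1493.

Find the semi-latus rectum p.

Convert to SI: a = 1.902 Tm = 1.902e+12 m.
p = a (1 − e²).
p = 1.902e+12 · (1 − (0.1493)²) = 1.902e+12 · 0.97771 ≈ 1.86e+12 m = 1.86 Tm.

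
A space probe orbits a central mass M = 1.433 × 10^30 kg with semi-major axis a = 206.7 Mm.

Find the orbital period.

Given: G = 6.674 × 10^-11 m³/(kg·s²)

Convert to SI: a = 206.7 Mm = 2.067e+08 m.
GM = G · M = 6.674e-11 · 1.433e+30 = 9.56384e+19 m³/s².
Kepler's third law: T = 2π √(a³ / GM).
Substituting a = 2.067e+08 m and GM = 9.56384e+19 m³/s²:
T = 2π √((2.067e+08)³ / 9.56384e+19) s
T ≈ 1909 s = 31.82 minutes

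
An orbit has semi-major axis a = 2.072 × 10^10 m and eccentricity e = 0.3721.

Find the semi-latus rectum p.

p = a (1 − e²).
p = 2.072e+10 · (1 − (0.3721)²) = 2.072e+10 · 0.861542 ≈ 1.785e+10 m = 1.785 × 10^10 m.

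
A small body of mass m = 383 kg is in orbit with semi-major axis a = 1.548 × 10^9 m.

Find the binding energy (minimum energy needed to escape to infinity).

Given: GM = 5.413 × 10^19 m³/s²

Total orbital energy is E = −GMm/(2a); binding energy is E_bind = −E = GMm/(2a).
E_bind = 5.413e+19 · 383 / (2 · 1.548e+09) J ≈ 6.696e+12 J = 6.696 TJ.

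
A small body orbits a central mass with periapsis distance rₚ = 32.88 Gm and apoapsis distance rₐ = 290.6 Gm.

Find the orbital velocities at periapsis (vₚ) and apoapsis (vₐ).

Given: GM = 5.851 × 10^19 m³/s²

Convert to SI: rₚ = 32.88 Gm = 3.288e+10 m; rₐ = 290.6 Gm = 2.906e+11 m.
Use the vis-viva equation v² = GM(2/r − 1/a) with a = (rₚ + rₐ)/2 = (3.288e+10 + 2.906e+11)/2 = 1.6174e+11 m.
vₚ = √(GM · (2/rₚ − 1/a)) = √(5.851e+19 · (2/3.288e+10 − 1/1.6174e+11)) m/s ≈ 5.654e+04 m/s = 56.54 km/s.
vₐ = √(GM · (2/rₐ − 1/a)) = √(5.851e+19 · (2/2.906e+11 − 1/1.6174e+11)) m/s ≈ 6398 m/s = 6.398 km/s.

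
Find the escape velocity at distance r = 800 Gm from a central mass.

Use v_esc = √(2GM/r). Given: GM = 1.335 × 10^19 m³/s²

Convert to SI: r = 800 Gm = 8e+11 m.
Escape velocity comes from setting total energy to zero: ½v² − GM/r = 0 ⇒ v_esc = √(2GM / r).
v_esc = √(2 · 1.335e+19 / 8e+11) m/s ≈ 5777 m/s = 5.777 km/s.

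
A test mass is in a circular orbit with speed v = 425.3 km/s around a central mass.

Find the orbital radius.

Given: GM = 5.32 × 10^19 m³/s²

Convert to SI: v = 425.3 km/s = 425300 m/s.
For a circular orbit, v² = GM / r, so r = GM / v².
r = 5.32e+19 / (425300)² m ≈ 2.941e+08 m = 2.941 × 10^8 m.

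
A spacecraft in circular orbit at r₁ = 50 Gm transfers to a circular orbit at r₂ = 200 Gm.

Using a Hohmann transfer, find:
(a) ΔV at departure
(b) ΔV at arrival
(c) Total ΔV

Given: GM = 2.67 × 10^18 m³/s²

Convert to SI: r₁ = 50 Gm = 5e+10 m; r₂ = 200 Gm = 2e+11 m.
Transfer semi-major axis: a_t = (r₁ + r₂)/2 = (5e+10 + 2e+11)/2 = 1.25e+11 m.
Circular speeds: v₁ = √(GM/r₁) = 7307.53 m/s, v₂ = √(GM/r₂) = 3653.77 m/s.
Transfer speeds (vis-viva v² = GM(2/r − 1/a_t)): v₁ᵗ = 9243.38 m/s, v₂ᵗ = 2310.84 m/s.
(a) ΔV₁ = |v₁ᵗ − v₁| ≈ 1936 m/s = 1.936 km/s.
(b) ΔV₂ = |v₂ − v₂ᵗ| ≈ 1343 m/s = 1.343 km/s.
(c) ΔV_total = ΔV₁ + ΔV₂ ≈ 3279 m/s = 3.279 km/s.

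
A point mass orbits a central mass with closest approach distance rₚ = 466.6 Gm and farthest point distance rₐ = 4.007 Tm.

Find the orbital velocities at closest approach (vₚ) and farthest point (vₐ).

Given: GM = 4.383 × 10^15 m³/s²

Convert to SI: rₚ = 466.6 Gm = 4.666e+11 m; rₐ = 4.007 Tm = 4.007e+12 m.
Use the vis-viva equation v² = GM(2/r − 1/a) with a = (rₚ + rₐ)/2 = (4.666e+11 + 4.007e+12)/2 = 2.2368e+12 m.
vₚ = √(GM · (2/rₚ − 1/a)) = √(4.383e+15 · (2/4.666e+11 − 1/2.2368e+12)) m/s ≈ 129.7 m/s = 129.7 m/s.
vₐ = √(GM · (2/rₐ − 1/a)) = √(4.383e+15 · (2/4.007e+12 − 1/2.2368e+12)) m/s ≈ 15.11 m/s = 15.11 m/s.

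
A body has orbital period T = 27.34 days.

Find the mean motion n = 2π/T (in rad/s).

Convert to SI: T = 27.34 days = 2.36218e+06 s.
n = 2π / T.
n = 2π / 2.36218e+06 s ≈ 2.66e-06 rad/s.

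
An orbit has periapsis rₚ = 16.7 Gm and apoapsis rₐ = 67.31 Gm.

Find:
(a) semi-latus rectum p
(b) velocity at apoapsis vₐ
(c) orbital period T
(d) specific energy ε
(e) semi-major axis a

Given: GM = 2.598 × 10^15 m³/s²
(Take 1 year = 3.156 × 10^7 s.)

Convert to SI: rₚ = 16.7 Gm = 1.67e+10 m; rₐ = 67.31 Gm = 6.731e+10 m.
(a) From a = (rₚ + rₐ)/2 = 4.2005e+10 m and e = (rₐ − rₚ)/(rₐ + rₚ) = 0.602428, p = a(1 − e²) = 4.2005e+10 · (1 − (0.602428)²) ≈ 2.676e+10 m
(b) With a = (rₚ + rₐ)/2 = 4.2005e+10 m, vₐ = √(GM (2/rₐ − 1/a)) = √(2.598e+15 · (2/6.731e+10 − 1/4.2005e+10)) m/s ≈ 123.9 m/s
(c) With a = (rₚ + rₐ)/2 = 4.2005e+10 m, T = 2π √(a³/GM) = 2π √((4.2005e+10)³/2.598e+15) s ≈ 1.061e+09 s
(d) With a = (rₚ + rₐ)/2 = 4.2005e+10 m, ε = −GM/(2a) = −2.598e+15/(2 · 4.2005e+10) J/kg ≈ -3.092e+04 J/kg
(e) a = (rₚ + rₐ)/2 = (1.67e+10 + 6.731e+10)/2 ≈ 4.2e+10 m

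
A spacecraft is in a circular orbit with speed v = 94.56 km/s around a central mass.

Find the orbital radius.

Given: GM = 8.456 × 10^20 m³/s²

Convert to SI: v = 94.56 km/s = 94560 m/s.
For a circular orbit, v² = GM / r, so r = GM / v².
r = 8.456e+20 / (94560)² m ≈ 9.457e+10 m = 9.457 × 10^10 m.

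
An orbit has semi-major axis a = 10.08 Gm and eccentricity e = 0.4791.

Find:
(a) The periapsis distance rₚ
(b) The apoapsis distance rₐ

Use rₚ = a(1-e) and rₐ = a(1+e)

Convert to SI: a = 10.08 Gm = 1.008e+10 m.
(a) rₚ = a(1 − e) = 1.008e+10 · (1 − 0.4791) = 1.008e+10 · 0.5209 ≈ 5.251e+09 m = 5.251 Gm.
(b) rₐ = a(1 + e) = 1.008e+10 · (1 + 0.4791) = 1.008e+10 · 1.4791 ≈ 1.491e+10 m = 14.91 Gm.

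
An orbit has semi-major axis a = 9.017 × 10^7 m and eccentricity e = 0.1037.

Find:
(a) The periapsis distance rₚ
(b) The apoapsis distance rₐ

(a) rₚ = a(1 − e) = 9.017e+07 · (1 − 0.1037) = 9.017e+07 · 0.8963 ≈ 8.082e+07 m = 8.082 × 10^7 m.
(b) rₐ = a(1 + e) = 9.017e+07 · (1 + 0.1037) = 9.017e+07 · 1.1037 ≈ 9.952e+07 m = 9.952 × 10^7 m.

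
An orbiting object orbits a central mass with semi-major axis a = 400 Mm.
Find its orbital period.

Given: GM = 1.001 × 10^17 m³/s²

Convert to SI: a = 400 Mm = 4e+08 m.
Kepler's third law: T = 2π √(a³ / GM).
Substituting a = 4e+08 m and GM = 1.001e+17 m³/s²:
T = 2π √((4e+08)³ / 1.001e+17) s
T ≈ 1.589e+05 s = 1.839 days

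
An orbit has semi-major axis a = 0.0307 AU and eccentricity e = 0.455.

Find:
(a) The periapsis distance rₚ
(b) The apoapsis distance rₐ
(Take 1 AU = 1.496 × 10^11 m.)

Convert to SI: a = 0.0307 AU = 4.59272e+09 m.
(a) rₚ = a(1 − e) = 4.59272e+09 · (1 − 0.455) = 4.59272e+09 · 0.545 ≈ 2.503e+09 m = 0.01673 AU.
(b) rₐ = a(1 + e) = 4.59272e+09 · (1 + 0.455) = 4.59272e+09 · 1.455 ≈ 6.682e+09 m = 0.04467 AU.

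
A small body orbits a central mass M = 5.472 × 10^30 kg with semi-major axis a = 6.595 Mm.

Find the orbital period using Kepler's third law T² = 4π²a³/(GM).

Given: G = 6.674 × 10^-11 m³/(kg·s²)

Convert to SI: a = 6.595 Mm = 6.595e+06 m.
GM = G · M = 6.674e-11 · 5.472e+30 = 3.65201e+20 m³/s².
Kepler's third law: T = 2π √(a³ / GM).
Substituting a = 6.595e+06 m and GM = 3.65201e+20 m³/s²:
T = 2π √((6.595e+06)³ / 3.65201e+20) s
T ≈ 5.568 s = 5.568 seconds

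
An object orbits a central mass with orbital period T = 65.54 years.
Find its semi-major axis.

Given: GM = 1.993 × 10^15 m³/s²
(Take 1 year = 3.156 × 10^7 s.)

Convert to SI: T = 65.54 years = 2.06844e+09 s.
Invert Kepler's third law: a = (GM · T² / (4π²))^(1/3).
Substituting T = 2.06844e+09 s and GM = 1.993e+15 m³/s²:
a = (1.993e+15 · (2.06844e+09)² / (4π²))^(1/3) m
a ≈ 6e+10 m = 60 Gm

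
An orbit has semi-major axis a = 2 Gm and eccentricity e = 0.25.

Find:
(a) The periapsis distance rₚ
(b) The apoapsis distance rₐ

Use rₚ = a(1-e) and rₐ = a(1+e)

Convert to SI: a = 2 Gm = 2e+09 m.
(a) rₚ = a(1 − e) = 2e+09 · (1 − 0.25) = 2e+09 · 0.75 ≈ 1.5e+09 m = 1.5 Gm.
(b) rₐ = a(1 + e) = 2e+09 · (1 + 0.25) = 2e+09 · 1.25 ≈ 2.5e+09 m = 2.5 Gm.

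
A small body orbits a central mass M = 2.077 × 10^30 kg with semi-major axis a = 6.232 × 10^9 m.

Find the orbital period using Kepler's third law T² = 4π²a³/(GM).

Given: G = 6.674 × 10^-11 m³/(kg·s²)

GM = G · M = 6.674e-11 · 2.077e+30 = 1.38619e+20 m³/s².
Kepler's third law: T = 2π √(a³ / GM).
Substituting a = 6.232e+09 m and GM = 1.38619e+20 m³/s²:
T = 2π √((6.232e+09)³ / 1.38619e+20) s
T ≈ 2.625e+05 s = 3.039 days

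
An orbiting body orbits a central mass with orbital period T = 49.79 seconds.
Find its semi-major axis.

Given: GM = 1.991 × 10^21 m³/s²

Invert Kepler's third law: a = (GM · T² / (4π²))^(1/3).
Substituting T = 49.79 s and GM = 1.991e+21 m³/s²:
a = (1.991e+21 · (49.79)² / (4π²))^(1/3) m
a ≈ 5e+07 m = 50 Mm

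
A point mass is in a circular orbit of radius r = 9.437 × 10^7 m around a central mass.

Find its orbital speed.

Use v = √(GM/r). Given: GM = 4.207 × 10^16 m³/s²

For a circular orbit, gravity supplies the centripetal force, so v = √(GM / r).
v = √(4.207e+16 / 9.437e+07) m/s ≈ 2.111e+04 m/s = 21.11 km/s.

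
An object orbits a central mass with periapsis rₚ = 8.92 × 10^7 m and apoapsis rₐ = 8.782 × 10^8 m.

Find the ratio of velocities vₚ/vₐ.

Conservation of angular momentum gives rₚvₚ = rₐvₐ, so vₚ/vₐ = rₐ/rₚ.
vₚ/vₐ = 8.782e+08 / 8.92e+07 ≈ 9.845.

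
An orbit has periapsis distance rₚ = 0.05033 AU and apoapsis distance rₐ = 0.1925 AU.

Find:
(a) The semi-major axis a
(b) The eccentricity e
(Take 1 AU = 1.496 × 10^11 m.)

Convert to SI: rₚ = 0.05033 AU = 7.52937e+09 m; rₐ = 0.1925 AU = 2.8798e+10 m.
(a) a = (rₚ + rₐ) / 2 = (7.52937e+09 + 2.8798e+10) / 2 ≈ 1.816e+10 m = 0.1214 AU.
(b) e = (rₐ − rₚ) / (rₐ + rₚ) = (2.8798e+10 − 7.52937e+09) / (2.8798e+10 + 7.52937e+09) ≈ 0.5855.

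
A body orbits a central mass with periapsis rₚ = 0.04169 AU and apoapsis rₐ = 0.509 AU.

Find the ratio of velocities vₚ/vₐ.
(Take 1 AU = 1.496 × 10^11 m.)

Convert to SI: rₚ = 0.04169 AU = 6.23682e+09 m; rₐ = 0.509 AU = 7.61464e+10 m.
Conservation of angular momentum gives rₚvₚ = rₐvₐ, so vₚ/vₐ = rₐ/rₚ.
vₚ/vₐ = 7.61464e+10 / 6.23682e+09 ≈ 12.21.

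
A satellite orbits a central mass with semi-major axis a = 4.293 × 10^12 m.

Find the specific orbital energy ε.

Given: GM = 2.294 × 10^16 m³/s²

ε = −GM / (2a).
ε = −2.294e+16 / (2 · 4.293e+12) J/kg ≈ -2672 J/kg = -2.672 kJ/kg.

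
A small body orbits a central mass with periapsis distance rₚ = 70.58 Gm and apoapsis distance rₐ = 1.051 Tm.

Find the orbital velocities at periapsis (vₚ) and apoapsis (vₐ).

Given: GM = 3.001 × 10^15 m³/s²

Convert to SI: rₚ = 70.58 Gm = 7.058e+10 m; rₐ = 1.051 Tm = 1.051e+12 m.
Use the vis-viva equation v² = GM(2/r − 1/a) with a = (rₚ + rₐ)/2 = (7.058e+10 + 1.051e+12)/2 = 5.6079e+11 m.
vₚ = √(GM · (2/rₚ − 1/a)) = √(3.001e+15 · (2/7.058e+10 − 1/5.6079e+11)) m/s ≈ 282.3 m/s = 282.3 m/s.
vₐ = √(GM · (2/rₐ − 1/a)) = √(3.001e+15 · (2/1.051e+12 − 1/5.6079e+11)) m/s ≈ 18.96 m/s = 18.96 m/s.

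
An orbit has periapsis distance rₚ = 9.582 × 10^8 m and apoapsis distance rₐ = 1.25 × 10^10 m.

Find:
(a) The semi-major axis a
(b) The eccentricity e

(a) a = (rₚ + rₐ) / 2 = (9.582e+08 + 1.25e+10) / 2 ≈ 6.729e+09 m = 6.729 × 10^9 m.
(b) e = (rₐ − rₚ) / (rₐ + rₚ) = (1.25e+10 − 9.582e+08) / (1.25e+10 + 9.582e+08) ≈ 0.8576.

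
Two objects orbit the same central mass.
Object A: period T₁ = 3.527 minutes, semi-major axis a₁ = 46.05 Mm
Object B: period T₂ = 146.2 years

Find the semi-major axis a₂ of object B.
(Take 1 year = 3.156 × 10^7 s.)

Convert to SI: T₁ = 3.527 minutes = 211.62 s; a₁ = 46.05 Mm = 4.605e+07 m; T₂ = 146.2 years = 4.61407e+09 s.
Kepler's third law: (T₁/T₂)² = (a₁/a₂)³ ⇒ a₂ = a₁ · (T₂/T₁)^(2/3).
T₂/T₁ = 4.61407e+09 / 211.62 = 2.18036e+07.
a₂ = 4.605e+07 · (2.18036e+07)^(2/3) m ≈ 3.594e+12 m = 3.594 Tm.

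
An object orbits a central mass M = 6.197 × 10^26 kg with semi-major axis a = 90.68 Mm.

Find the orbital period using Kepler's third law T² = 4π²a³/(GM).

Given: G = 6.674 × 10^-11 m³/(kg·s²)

Convert to SI: a = 90.68 Mm = 9.068e+07 m.
GM = G · M = 6.674e-11 · 6.197e+26 = 4.13588e+16 m³/s².
Kepler's third law: T = 2π √(a³ / GM).
Substituting a = 9.068e+07 m and GM = 4.13588e+16 m³/s²:
T = 2π √((9.068e+07)³ / 4.13588e+16) s
T ≈ 2.668e+04 s = 7.411 hours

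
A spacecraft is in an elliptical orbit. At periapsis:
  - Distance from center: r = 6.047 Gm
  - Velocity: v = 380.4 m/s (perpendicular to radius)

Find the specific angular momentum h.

Convert to SI: r = 6.047 Gm = 6.047e+09 m.
With v perpendicular to r, h = r · v.
h = 6.047e+09 · 380.4 m²/s ≈ 2.3e+12 m²/s.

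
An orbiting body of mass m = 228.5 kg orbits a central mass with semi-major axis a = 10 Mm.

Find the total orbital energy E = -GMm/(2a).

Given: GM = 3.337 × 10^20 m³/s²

Convert to SI: a = 10 Mm = 1e+07 m.
E = −GMm / (2a).
E = −3.337e+20 · 228.5 / (2 · 1e+07) J ≈ -3.813e+15 J = -3.813 PJ.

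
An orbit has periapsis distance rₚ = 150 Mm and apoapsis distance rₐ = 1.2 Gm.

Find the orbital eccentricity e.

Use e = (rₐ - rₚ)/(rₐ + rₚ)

Convert to SI: rₚ = 150 Mm = 1.5e+08 m; rₐ = 1.2 Gm = 1.2e+09 m.
e = (rₐ − rₚ) / (rₐ + rₚ).
e = (1.2e+09 − 1.5e+08) / (1.2e+09 + 1.5e+08) = 1.05e+09 / 1.35e+09 ≈ 0.7778.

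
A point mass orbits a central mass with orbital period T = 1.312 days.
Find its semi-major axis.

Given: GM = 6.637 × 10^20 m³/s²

Convert to SI: T = 1.312 days = 113357 s.
Invert Kepler's third law: a = (GM · T² / (4π²))^(1/3).
Substituting T = 113357 s and GM = 6.637e+20 m³/s²:
a = (6.637e+20 · (113357)² / (4π²))^(1/3) m
a ≈ 6e+09 m = 6 Gm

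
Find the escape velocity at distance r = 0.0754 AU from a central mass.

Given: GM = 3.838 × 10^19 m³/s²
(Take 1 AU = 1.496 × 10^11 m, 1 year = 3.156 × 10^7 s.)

Convert to SI: r = 0.0754 AU = 1.12798e+10 m.
Escape velocity comes from setting total energy to zero: ½v² − GM/r = 0 ⇒ v_esc = √(2GM / r).
v_esc = √(2 · 3.838e+19 / 1.12798e+10) m/s ≈ 8.249e+04 m/s = 17.4 AU/year.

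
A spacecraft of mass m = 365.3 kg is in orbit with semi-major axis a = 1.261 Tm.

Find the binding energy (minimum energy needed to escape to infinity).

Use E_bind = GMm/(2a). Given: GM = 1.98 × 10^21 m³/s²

Convert to SI: a = 1.261 Tm = 1.261e+12 m.
Total orbital energy is E = −GMm/(2a); binding energy is E_bind = −E = GMm/(2a).
E_bind = 1.98e+21 · 365.3 / (2 · 1.261e+12) J ≈ 2.868e+11 J = 286.8 GJ.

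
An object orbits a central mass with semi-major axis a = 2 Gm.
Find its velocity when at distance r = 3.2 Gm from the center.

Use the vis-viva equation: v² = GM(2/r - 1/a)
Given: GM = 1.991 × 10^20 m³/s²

Convert to SI: a = 2 Gm = 2e+09 m; r = 3.2 Gm = 3.2e+09 m.
Vis-viva: v = √(GM · (2/r − 1/a)).
2/r − 1/a = 2/3.2e+09 − 1/2e+09 = 1.25e-10 m⁻¹.
v = √(1.991e+20 · 1.25e-10) m/s ≈ 1.578e+05 m/s = 157.8 km/s.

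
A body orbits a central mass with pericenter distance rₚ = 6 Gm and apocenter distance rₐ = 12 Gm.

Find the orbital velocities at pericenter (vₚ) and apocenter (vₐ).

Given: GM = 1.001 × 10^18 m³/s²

Convert to SI: rₚ = 6 Gm = 6e+09 m; rₐ = 12 Gm = 1.2e+10 m.
Use the vis-viva equation v² = GM(2/r − 1/a) with a = (rₚ + rₐ)/2 = (6e+09 + 1.2e+10)/2 = 9e+09 m.
vₚ = √(GM · (2/rₚ − 1/a)) = √(1.001e+18 · (2/6e+09 − 1/9e+09)) m/s ≈ 1.491e+04 m/s = 14.91 km/s.
vₐ = √(GM · (2/rₐ − 1/a)) = √(1.001e+18 · (2/1.2e+10 − 1/9e+09)) m/s ≈ 7457 m/s = 7.457 km/s.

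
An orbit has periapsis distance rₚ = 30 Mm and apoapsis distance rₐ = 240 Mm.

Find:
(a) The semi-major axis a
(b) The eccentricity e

Convert to SI: rₚ = 30 Mm = 3e+07 m; rₐ = 240 Mm = 2.4e+08 m.
(a) a = (rₚ + rₐ) / 2 = (3e+07 + 2.4e+08) / 2 ≈ 1.35e+08 m = 135 Mm.
(b) e = (rₐ − rₚ) / (rₐ + rₚ) = (2.4e+08 − 3e+07) / (2.4e+08 + 3e+07) ≈ 0.7778.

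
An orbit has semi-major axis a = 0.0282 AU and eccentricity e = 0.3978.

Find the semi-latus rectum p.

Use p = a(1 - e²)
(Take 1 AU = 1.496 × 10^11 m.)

Convert to SI: a = 0.0282 AU = 4.21872e+09 m.
p = a (1 − e²).
p = 4.21872e+09 · (1 − (0.3978)²) = 4.21872e+09 · 0.841755 ≈ 3.551e+09 m = 0.02374 AU.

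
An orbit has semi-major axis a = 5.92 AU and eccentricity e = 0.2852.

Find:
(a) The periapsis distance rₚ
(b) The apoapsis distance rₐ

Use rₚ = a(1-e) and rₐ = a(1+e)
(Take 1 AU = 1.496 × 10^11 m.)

Convert to SI: a = 5.92 AU = 8.85632e+11 m.
(a) rₚ = a(1 − e) = 8.85632e+11 · (1 − 0.2852) = 8.85632e+11 · 0.7148 ≈ 6.33e+11 m = 4.232 AU.
(b) rₐ = a(1 + e) = 8.85632e+11 · (1 + 0.2852) = 8.85632e+11 · 1.2852 ≈ 1.138e+12 m = 7.608 AU.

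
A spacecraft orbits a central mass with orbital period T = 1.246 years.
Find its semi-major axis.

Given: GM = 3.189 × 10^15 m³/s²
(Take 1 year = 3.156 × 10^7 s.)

Convert to SI: T = 1.246 years = 3.93238e+07 s.
Invert Kepler's third law: a = (GM · T² / (4π²))^(1/3).
Substituting T = 3.93238e+07 s and GM = 3.189e+15 m³/s²:
a = (3.189e+15 · (3.93238e+07)² / (4π²))^(1/3) m
a ≈ 4.999e+09 m = 4.999 Gm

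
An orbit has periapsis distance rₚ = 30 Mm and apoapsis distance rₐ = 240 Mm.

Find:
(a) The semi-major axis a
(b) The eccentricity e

Convert to SI: rₚ = 30 Mm = 3e+07 m; rₐ = 240 Mm = 2.4e+08 m.
(a) a = (rₚ + rₐ) / 2 = (3e+07 + 2.4e+08) / 2 ≈ 1.35e+08 m = 135 Mm.
(b) e = (rₐ − rₚ) / (rₐ + rₚ) = (2.4e+08 − 3e+07) / (2.4e+08 + 3e+07) ≈ 0.7778.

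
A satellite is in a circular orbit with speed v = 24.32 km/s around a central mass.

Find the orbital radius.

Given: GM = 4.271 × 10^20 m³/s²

Convert to SI: v = 24.32 km/s = 24320 m/s.
For a circular orbit, v² = GM / r, so r = GM / v².
r = 4.271e+20 / (24320)² m ≈ 7.221e+11 m = 722.1 Gm.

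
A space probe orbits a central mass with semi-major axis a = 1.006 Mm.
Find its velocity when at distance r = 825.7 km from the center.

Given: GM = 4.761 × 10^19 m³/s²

Convert to SI: a = 1.006 Mm = 1.006e+06 m; r = 825.7 km = 825700 m.
Vis-viva: v = √(GM · (2/r − 1/a)).
2/r − 1/a = 2/825700 − 1/1.006e+06 = 1.42815e-06 m⁻¹.
v = √(4.761e+19 · 1.42815e-06) m/s ≈ 8.246e+06 m/s = 8246 km/s.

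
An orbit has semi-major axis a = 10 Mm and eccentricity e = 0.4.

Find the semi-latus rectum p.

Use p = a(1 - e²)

Convert to SI: a = 10 Mm = 1e+07 m.
p = a (1 − e²).
p = 1e+07 · (1 − (0.4)²) = 1e+07 · 0.84 ≈ 8.4e+06 m = 8.4 Mm.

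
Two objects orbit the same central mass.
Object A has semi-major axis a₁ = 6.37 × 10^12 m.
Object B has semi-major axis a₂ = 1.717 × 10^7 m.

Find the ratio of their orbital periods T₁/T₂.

From Kepler's third law, (T₁/T₂)² = (a₁/a₂)³, so T₁/T₂ = (a₁/a₂)^(3/2).
a₁/a₂ = 6.37e+12 / 1.717e+07 = 370996.
T₁/T₂ = (370996)^(3/2) ≈ 2.26e+08.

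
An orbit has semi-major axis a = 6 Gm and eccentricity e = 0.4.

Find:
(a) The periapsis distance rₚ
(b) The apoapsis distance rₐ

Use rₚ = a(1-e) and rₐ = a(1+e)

Convert to SI: a = 6 Gm = 6e+09 m.
(a) rₚ = a(1 − e) = 6e+09 · (1 − 0.4) = 6e+09 · 0.6 ≈ 3.6e+09 m = 3.6 Gm.
(b) rₐ = a(1 + e) = 6e+09 · (1 + 0.4) = 6e+09 · 1.4 ≈ 8.4e+09 m = 8.4 Gm.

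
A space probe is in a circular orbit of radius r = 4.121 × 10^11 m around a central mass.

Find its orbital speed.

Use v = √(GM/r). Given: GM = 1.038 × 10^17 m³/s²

For a circular orbit, gravity supplies the centripetal force, so v = √(GM / r).
v = √(1.038e+17 / 4.121e+11) m/s ≈ 501.9 m/s = 501.9 m/s.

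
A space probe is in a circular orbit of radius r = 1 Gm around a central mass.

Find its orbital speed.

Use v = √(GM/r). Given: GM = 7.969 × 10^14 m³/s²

Convert to SI: r = 1 Gm = 1e+09 m.
For a circular orbit, gravity supplies the centripetal force, so v = √(GM / r).
v = √(7.969e+14 / 1e+09) m/s ≈ 892.7 m/s = 892.7 m/s.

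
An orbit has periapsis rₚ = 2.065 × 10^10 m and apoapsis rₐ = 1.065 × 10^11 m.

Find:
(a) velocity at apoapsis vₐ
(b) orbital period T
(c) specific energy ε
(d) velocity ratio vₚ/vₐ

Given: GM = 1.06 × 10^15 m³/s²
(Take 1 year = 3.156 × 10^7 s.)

(a) With a = (rₚ + rₐ)/2 = 6.3575e+10 m, vₐ = √(GM (2/rₐ − 1/a)) = √(1.06e+15 · (2/1.065e+11 − 1/6.3575e+10)) m/s ≈ 56.86 m/s
(b) With a = (rₚ + rₐ)/2 = 6.3575e+10 m, T = 2π √(a³/GM) = 2π √((6.3575e+10)³/1.06e+15) s ≈ 3.094e+09 s
(c) With a = (rₚ + rₐ)/2 = 6.3575e+10 m, ε = −GM/(2a) = −1.06e+15/(2 · 6.3575e+10) J/kg ≈ -8337 J/kg
(d) Conservation of angular momentum (rₚvₚ = rₐvₐ) gives vₚ/vₐ = rₐ/rₚ = 1.065e+11/2.065e+10 ≈ 5.157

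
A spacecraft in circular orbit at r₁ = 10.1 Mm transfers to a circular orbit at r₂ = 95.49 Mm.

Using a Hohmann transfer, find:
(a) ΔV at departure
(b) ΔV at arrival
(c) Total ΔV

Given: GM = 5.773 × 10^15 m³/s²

Convert to SI: r₁ = 10.1 Mm = 1.01e+07 m; r₂ = 95.49 Mm = 9.549e+07 m.
Transfer semi-major axis: a_t = (r₁ + r₂)/2 = (1.01e+07 + 9.549e+07)/2 = 5.2795e+07 m.
Circular speeds: v₁ = √(GM/r₁) = 23907.8 m/s, v₂ = √(GM/r₂) = 7775.38 m/s.
Transfer speeds (vis-viva v² = GM(2/r − 1/a_t)): v₁ᵗ = 32153.1 m/s, v₂ᵗ = 3400.84 m/s.
(a) ΔV₁ = |v₁ᵗ − v₁| ≈ 8245 m/s = 8.245 km/s.
(b) ΔV₂ = |v₂ − v₂ᵗ| ≈ 4375 m/s = 4.375 km/s.
(c) ΔV_total = ΔV₁ + ΔV₂ ≈ 1.262e+04 m/s = 12.62 km/s.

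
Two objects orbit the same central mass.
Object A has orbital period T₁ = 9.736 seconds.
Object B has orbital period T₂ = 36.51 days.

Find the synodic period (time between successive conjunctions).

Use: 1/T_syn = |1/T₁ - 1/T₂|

Convert to SI: T₂ = 36.51 days = 3.15446e+06 s.
T_syn = |T₁ · T₂ / (T₁ − T₂)|.
T_syn = |9.736 · 3.15446e+06 / (9.736 − 3.15446e+06)| s ≈ 9.736 s = 9.736 seconds.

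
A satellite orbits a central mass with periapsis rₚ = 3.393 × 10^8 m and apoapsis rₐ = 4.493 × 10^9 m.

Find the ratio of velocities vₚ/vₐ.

Conservation of angular momentum gives rₚvₚ = rₐvₐ, so vₚ/vₐ = rₐ/rₚ.
vₚ/vₐ = 4.493e+09 / 3.393e+08 ≈ 13.24.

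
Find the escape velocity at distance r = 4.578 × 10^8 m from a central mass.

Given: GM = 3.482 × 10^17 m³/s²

Escape velocity comes from setting total energy to zero: ½v² − GM/r = 0 ⇒ v_esc = √(2GM / r).
v_esc = √(2 · 3.482e+17 / 4.578e+08) m/s ≈ 3.9e+04 m/s = 39 km/s.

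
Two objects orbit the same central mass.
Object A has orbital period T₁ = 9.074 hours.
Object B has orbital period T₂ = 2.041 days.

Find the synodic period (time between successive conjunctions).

Convert to SI: T₁ = 9.074 hours = 32666.4 s; T₂ = 2.041 days = 176342 s.
T_syn = |T₁ · T₂ / (T₁ − T₂)|.
T_syn = |32666.4 · 176342 / (32666.4 − 176342)| s ≈ 4.009e+04 s = 11.14 hours.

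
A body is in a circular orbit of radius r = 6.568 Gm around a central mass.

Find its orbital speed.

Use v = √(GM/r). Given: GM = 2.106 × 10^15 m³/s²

Convert to SI: r = 6.568 Gm = 6.568e+09 m.
For a circular orbit, gravity supplies the centripetal force, so v = √(GM / r).
v = √(2.106e+15 / 6.568e+09) m/s ≈ 566.3 m/s = 566.3 m/s.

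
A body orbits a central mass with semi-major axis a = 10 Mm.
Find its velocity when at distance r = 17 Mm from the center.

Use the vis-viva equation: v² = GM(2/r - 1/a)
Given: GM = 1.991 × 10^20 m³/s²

Convert to SI: a = 10 Mm = 1e+07 m; r = 17 Mm = 1.7e+07 m.
Vis-viva: v = √(GM · (2/r − 1/a)).
2/r − 1/a = 2/1.7e+07 − 1/1e+07 = 1.76471e-08 m⁻¹.
v = √(1.991e+20 · 1.76471e-08) m/s ≈ 1.874e+06 m/s = 1874 km/s.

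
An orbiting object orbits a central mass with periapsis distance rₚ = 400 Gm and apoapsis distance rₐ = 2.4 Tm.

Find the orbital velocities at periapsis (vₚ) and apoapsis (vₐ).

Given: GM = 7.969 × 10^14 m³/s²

Convert to SI: rₚ = 400 Gm = 4e+11 m; rₐ = 2.4 Tm = 2.4e+12 m.
Use the vis-viva equation v² = GM(2/r − 1/a) with a = (rₚ + rₐ)/2 = (4e+11 + 2.4e+12)/2 = 1.4e+12 m.
vₚ = √(GM · (2/rₚ − 1/a)) = √(7.969e+14 · (2/4e+11 − 1/1.4e+12)) m/s ≈ 58.44 m/s = 58.44 m/s.
vₐ = √(GM · (2/rₐ − 1/a)) = √(7.969e+14 · (2/2.4e+12 − 1/1.4e+12)) m/s ≈ 9.74 m/s = 9.74 m/s.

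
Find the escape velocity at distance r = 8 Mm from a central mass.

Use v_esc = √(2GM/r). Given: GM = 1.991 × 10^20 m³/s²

Convert to SI: r = 8 Mm = 8e+06 m.
Escape velocity comes from setting total energy to zero: ½v² − GM/r = 0 ⇒ v_esc = √(2GM / r).
v_esc = √(2 · 1.991e+20 / 8e+06) m/s ≈ 7.055e+06 m/s = 7055 km/s.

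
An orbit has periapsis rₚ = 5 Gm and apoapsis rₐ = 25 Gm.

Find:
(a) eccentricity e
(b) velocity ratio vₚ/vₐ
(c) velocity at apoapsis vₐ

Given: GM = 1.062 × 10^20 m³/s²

Convert to SI: rₚ = 5 Gm = 5e+09 m; rₐ = 25 Gm = 2.5e+10 m.
(a) e = (rₐ − rₚ)/(rₐ + rₚ) = (2.5e+10 − 5e+09)/(2.5e+10 + 5e+09) ≈ 0.6667
(b) Conservation of angular momentum (rₚvₚ = rₐvₐ) gives vₚ/vₐ = rₐ/rₚ = 2.5e+10/5e+09 ≈ 5
(c) With a = (rₚ + rₐ)/2 = 1.5e+10 m, vₐ = √(GM (2/rₐ − 1/a)) = √(1.062e+20 · (2/2.5e+10 − 1/1.5e+10)) m/s ≈ 3.763e+04 m/s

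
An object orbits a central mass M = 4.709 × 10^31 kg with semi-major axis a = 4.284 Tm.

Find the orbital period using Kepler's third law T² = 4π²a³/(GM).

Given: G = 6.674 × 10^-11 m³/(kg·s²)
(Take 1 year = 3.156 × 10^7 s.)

Convert to SI: a = 4.284 Tm = 4.284e+12 m.
GM = G · M = 6.674e-11 · 4.709e+31 = 3.14279e+21 m³/s².
Kepler's third law: T = 2π √(a³ / GM).
Substituting a = 4.284e+12 m and GM = 3.14279e+21 m³/s²:
T = 2π √((4.284e+12)³ / 3.14279e+21) s
T ≈ 9.938e+08 s = 31.49 years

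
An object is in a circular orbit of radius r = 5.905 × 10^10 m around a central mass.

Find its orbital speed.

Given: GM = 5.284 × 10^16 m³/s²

For a circular orbit, gravity supplies the centripetal force, so v = √(GM / r).
v = √(5.284e+16 / 5.905e+10) m/s ≈ 946 m/s = 946 m/s.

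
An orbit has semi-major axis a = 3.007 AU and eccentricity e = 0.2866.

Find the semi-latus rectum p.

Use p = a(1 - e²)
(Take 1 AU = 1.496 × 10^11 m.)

Convert to SI: a = 3.007 AU = 4.49847e+11 m.
p = a (1 − e²).
p = 4.49847e+11 · (1 − (0.2866)²) = 4.49847e+11 · 0.91786 ≈ 4.129e+11 m = 2.76 AU.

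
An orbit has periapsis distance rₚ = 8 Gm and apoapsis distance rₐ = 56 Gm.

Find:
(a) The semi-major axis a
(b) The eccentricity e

Convert to SI: rₚ = 8 Gm = 8e+09 m; rₐ = 56 Gm = 5.6e+10 m.
(a) a = (rₚ + rₐ) / 2 = (8e+09 + 5.6e+10) / 2 ≈ 3.2e+10 m = 32 Gm.
(b) e = (rₐ − rₚ) / (rₐ + rₚ) = (5.6e+10 − 8e+09) / (5.6e+10 + 8e+09) ≈ 0.75.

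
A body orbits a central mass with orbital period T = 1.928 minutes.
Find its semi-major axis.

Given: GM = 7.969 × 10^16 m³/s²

Convert to SI: T = 1.928 minutes = 115.68 s.
Invert Kepler's third law: a = (GM · T² / (4π²))^(1/3).
Substituting T = 115.68 s and GM = 7.969e+16 m³/s²:
a = (7.969e+16 · (115.68)² / (4π²))^(1/3) m
a ≈ 3e+06 m = 3 Mm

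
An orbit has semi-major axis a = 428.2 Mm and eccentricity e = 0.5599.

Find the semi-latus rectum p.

Convert to SI: a = 428.2 Mm = 4.282e+08 m.
p = a (1 − e²).
p = 4.282e+08 · (1 − (0.5599)²) = 4.282e+08 · 0.686512 ≈ 2.94e+08 m = 294 Mm.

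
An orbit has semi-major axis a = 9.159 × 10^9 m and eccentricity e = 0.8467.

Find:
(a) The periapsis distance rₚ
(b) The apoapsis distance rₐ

(a) rₚ = a(1 − e) = 9.159e+09 · (1 − 0.8467) = 9.159e+09 · 0.1533 ≈ 1.404e+09 m = 1.404 × 10^9 m.
(b) rₐ = a(1 + e) = 9.159e+09 · (1 + 0.8467) = 9.159e+09 · 1.8467 ≈ 1.691e+10 m = 1.691 × 10^10 m.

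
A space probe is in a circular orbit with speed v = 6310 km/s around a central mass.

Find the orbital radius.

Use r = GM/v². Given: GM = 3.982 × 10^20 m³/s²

Convert to SI: v = 6310 km/s = 6.31e+06 m/s.
For a circular orbit, v² = GM / r, so r = GM / v².
r = 3.982e+20 / (6.31e+06)² m ≈ 1e+07 m = 10 Mm.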